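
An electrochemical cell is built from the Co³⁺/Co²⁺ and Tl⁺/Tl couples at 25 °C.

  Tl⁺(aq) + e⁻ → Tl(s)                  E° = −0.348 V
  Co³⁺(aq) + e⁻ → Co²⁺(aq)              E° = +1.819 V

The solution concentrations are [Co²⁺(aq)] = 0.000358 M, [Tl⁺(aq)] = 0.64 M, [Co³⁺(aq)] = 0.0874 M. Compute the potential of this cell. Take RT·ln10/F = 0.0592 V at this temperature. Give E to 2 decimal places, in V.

Since E°(Co³⁺/Co²⁺) > E°(Tl⁺/Tl), Co³⁺/Co²⁺ serves as the cathode.
The standard potential is +1.819 − (−0.348) = +2.167 V and the balanced reaction transfers n = 1 electron.
The balanced reaction is Co³⁺(aq) + Tl(s) → Co²⁺(aq) + Tl⁺(aq), so Q = ([Co²⁺(aq)]·[Tl⁺(aq)]) / [Co³⁺(aq)] = 0.00262 and log Q = −2.581.
E = E° − (0.0592/n)·log Q = +2.167 − (0.0592/1)(−2.581) = +2.32 V.

+2.32 V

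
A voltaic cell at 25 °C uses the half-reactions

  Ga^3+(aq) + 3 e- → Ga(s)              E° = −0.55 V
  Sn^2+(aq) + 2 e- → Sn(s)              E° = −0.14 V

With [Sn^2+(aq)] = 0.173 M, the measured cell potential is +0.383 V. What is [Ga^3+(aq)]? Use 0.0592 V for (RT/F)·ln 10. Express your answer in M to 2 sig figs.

With Sn²⁺/Sn at the cathode and Ga³⁺/Ga at the anode, E°cell = −0.14 − (−0.55) = +0.41 V (n = 6).
Rearranging E = E° − (0.0592/n)·log Q gives log Q = 6(+0.41 − (+0.383))/0.0592 = 2.736.
For 3 Sn^2+(aq) + 2 Ga(s) → 3 Sn(s) + 2 Ga^3+(aq), the reaction quotient is Q = [Ga^3+(aq)]^2 / [Sn^2+(aq)]^3.
Substituting the known concentrations and solving, log [Ga^3+(aq)] = 0.225 and [Ga^3+(aq)] = 1.7 M.

1.7 M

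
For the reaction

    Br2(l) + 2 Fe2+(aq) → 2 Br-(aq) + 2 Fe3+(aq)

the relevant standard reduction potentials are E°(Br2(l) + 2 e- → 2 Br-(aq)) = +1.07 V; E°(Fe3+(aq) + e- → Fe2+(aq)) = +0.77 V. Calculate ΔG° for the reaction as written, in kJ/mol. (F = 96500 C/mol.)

−57.9 kJ/mol

In the reaction as written Br2(l) is reduced, so the Br₂/Br⁻ couple is the cathode and Fe³⁺/Fe²⁺ is the anode.
E°cell = +1.07 − (+0.77) = +0.30 V; balancing electrons gives n = 2.
ΔG° = −nFE°cell = −(2)(96500)(+0.30) J/mol = −57.9 kJ/mol.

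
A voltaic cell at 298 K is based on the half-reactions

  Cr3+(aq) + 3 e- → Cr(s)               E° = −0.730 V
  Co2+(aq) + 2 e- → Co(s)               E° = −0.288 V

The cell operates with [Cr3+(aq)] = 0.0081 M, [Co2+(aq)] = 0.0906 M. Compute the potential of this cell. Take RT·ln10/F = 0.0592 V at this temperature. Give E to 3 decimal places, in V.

+0.452 V

Co²⁺/Co is reduced (cathode, E° = −0.288 V) and Cr³⁺/Cr is oxidized (anode).
The standard potential is −0.288 − (−0.730) = +0.442 V and the balanced reaction transfers n = 6 electrons.
The balanced reaction is 3 Co2+(aq) + 2 Cr(s) → 3 Co(s) + 2 Cr3+(aq), so Q = [Cr3+(aq)]^2 / [Co2+(aq)]^3 = 0.0882 and log Q = −1.054.
By the Nernst equation, E = +0.442 − (0.0592/6)·(−1.054) = +0.452 V.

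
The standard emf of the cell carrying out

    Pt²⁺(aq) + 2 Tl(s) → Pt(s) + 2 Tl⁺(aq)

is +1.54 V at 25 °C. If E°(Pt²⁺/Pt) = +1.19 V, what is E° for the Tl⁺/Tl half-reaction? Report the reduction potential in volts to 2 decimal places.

−0.35 V

In the reaction as written the Pt²⁺/Pt couple is reduced (cathode) and Tl⁺/Tl is oxidized (anode), so E°cell = E°(Pt²⁺/Pt) − E°(Tl⁺/Tl).
E°(Tl⁺/Tl) = E°(cathode) − E°cell = +1.19 − (+1.54) = −0.35 V.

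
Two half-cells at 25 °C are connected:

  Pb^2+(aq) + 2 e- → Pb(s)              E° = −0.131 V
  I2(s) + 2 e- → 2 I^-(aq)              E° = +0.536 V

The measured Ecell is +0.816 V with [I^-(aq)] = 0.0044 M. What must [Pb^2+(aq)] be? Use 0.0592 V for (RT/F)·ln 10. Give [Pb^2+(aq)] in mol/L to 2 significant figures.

The I₂/I⁻ couple has the larger reduction potential, so it is the cathode: E°cell = +0.536 − (−0.131) = +0.667 V and n = 2.
From the Nernst equation, log Q = n(E° − E)/0.0592 = 2·(+0.667 − (+0.816))/0.0592 = −5.034.
The balanced reaction is I2(s) + Pb(s) → 2 I^-(aq) + Pb^2+(aq), so Q = [I^-(aq)]^2·[Pb^2+(aq)].
Isolating [Pb^2+(aq)] in Q = 10^{−5.034} yields log [Pb^2+(aq)] = −0.321, i.e. 0.48 M.

0.48 M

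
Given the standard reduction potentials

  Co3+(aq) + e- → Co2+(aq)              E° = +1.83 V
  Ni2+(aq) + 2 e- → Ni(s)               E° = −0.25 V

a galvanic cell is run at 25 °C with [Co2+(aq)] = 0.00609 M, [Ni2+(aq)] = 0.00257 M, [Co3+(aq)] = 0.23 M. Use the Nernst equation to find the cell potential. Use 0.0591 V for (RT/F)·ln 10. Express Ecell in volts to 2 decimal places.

Co³⁺/Co²⁺ is reduced (cathode, E° = +1.83 V) and Ni²⁺/Ni is oxidized (anode).
E°cell = +1.83 − (−0.25) = +2.08 V, with n = 2 electrons transferred.
For the overall reaction 2 Co3+(aq) + Ni(s) → 2 Co2+(aq) + Ni2+(aq), Q = ([Co2+(aq)]^2·[Ni2+(aq)]) / [Co3+(aq)]^2 = 1.8×10^−6, giving log Q = −5.744.
By the Nernst equation, E = +2.08 − (0.0591/2)·(−5.744) = +2.25 V.

+2.25 V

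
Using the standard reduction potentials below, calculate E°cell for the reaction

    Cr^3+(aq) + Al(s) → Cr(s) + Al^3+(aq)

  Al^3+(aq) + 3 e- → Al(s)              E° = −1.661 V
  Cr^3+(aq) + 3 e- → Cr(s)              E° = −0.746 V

Cr^3+(aq) gains electrons, so the Cr³⁺/Cr couple is the cathode; the Al³⁺/Al couple is the anode.
E°cell = E°(cathode) − E°(anode) = −0.746 − (−1.661) = +0.915 V.

+0.915 V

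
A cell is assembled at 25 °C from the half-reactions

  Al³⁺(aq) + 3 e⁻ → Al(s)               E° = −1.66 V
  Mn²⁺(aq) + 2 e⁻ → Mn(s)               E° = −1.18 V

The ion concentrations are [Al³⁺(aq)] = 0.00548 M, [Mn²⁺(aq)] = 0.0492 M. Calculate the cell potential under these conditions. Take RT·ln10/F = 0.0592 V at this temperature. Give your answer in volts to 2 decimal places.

Mn²⁺/Mn is reduced (cathode, E° = −1.18 V) and Al³⁺/Al is oxidized (anode).
The standard potential is −1.18 − (−1.66) = +0.48 V and the balanced reaction transfers n = 6 electrons.
For the overall reaction 3 Mn²⁺(aq) + 2 Al(s) → 3 Mn(s) + 2 Al³⁺(aq), Q = [Al³⁺(aq)]^2 / [Mn²⁺(aq)]^3 = 0.252, giving log Q = −0.598.
E = E° − (0.0592/n)·log Q = +0.48 − (0.0592/6)(−0.598) = +0.49 V.

+0.49 V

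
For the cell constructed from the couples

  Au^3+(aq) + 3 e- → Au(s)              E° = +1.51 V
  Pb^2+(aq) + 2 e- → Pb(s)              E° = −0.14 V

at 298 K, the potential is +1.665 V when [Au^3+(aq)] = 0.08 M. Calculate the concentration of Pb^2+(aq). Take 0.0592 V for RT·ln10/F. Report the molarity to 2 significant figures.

Au³⁺/Au is the cathode (higher E°); E°cell = +1.51 − (−0.14) = +1.65 V with n = 6.
Since E = E° − (0.0592/n)·log Q, log Q = n(E° − E)/0.0592 = −1.520.
Balancing electrons gives 2 Au^3+(aq) + 3 Pb(s) → 2 Au(s) + 3 Pb^2+(aq); thus Q = [Pb^2+(aq)]^3 / [Au^3+(aq)]^2.
Solving for the unknown gives log [Pb^2+(aq)] = −1.238, so [Pb^2+(aq)] ≈ 0.058 M.

0.058 M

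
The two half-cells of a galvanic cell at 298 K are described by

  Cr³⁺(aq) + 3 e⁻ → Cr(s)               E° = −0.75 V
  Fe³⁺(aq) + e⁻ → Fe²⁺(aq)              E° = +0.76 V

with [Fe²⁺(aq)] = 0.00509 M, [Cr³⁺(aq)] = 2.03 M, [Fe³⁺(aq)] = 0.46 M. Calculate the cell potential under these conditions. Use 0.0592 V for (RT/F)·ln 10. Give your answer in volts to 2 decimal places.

Since E°(Fe³⁺/Fe²⁺) > E°(Cr³⁺/Cr), Fe³⁺/Fe²⁺ serves as the cathode.
E°cell = +0.76 − (−0.75) = +1.51 V, with n = 3 electrons transferred.
The balanced reaction is 3 Fe³⁺(aq) + Cr(s) → 3 Fe²⁺(aq) + Cr³⁺(aq), so Q = ([Fe²⁺(aq)]^3·[Cr³⁺(aq)]) / [Fe³⁺(aq)]^3 = 2.75×10^−6 and log Q = −5.561.
By the Nernst equation, E = +1.51 − (0.0592/3)·(−5.561) = +1.62 V.

+1.62 V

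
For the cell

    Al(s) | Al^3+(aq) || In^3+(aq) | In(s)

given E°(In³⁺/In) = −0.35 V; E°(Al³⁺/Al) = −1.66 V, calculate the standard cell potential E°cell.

By convention the left-hand electrode in cell notation is the anode (oxidation) and the right-hand electrode is the cathode (reduction).
E°cell = E°(right) − E°(left) = −0.35 − (−1.66) = +1.31 V.

+1.31 V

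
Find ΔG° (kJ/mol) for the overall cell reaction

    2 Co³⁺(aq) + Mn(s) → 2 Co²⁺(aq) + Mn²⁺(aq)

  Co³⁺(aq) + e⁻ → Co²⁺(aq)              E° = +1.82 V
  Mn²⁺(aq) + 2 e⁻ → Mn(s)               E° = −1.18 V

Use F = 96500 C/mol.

In the reaction as written Co³⁺(aq) is reduced, so the Co³⁺/Co²⁺ couple is the cathode and Mn²⁺/Mn is the anode.
E°cell = +1.82 − (−1.18) = +3.00 V; balancing electrons gives n = 2.
ΔG° = −nFE°cell = −(2)(96500)(+3.00) J/mol = −579 kJ/mol.

−579 kJ/mol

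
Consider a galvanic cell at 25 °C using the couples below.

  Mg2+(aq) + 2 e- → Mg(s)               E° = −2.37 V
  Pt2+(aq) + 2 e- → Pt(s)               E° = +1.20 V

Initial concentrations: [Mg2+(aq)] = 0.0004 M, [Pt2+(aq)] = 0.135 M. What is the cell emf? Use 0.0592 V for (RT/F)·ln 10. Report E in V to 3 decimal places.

Since E°(Pt²⁺/Pt) > E°(Mg²⁺/Mg), Pt²⁺/Pt serves as the cathode.
E°cell = E°cat − E°an = +1.20 − (−2.37) = +3.57 V; n = 2.
The balanced reaction is Pt2+(aq) + Mg(s) → Pt(s) + Mg2+(aq), so Q = [Mg2+(aq)] / [Pt2+(aq)] = 0.00296 and log Q = −2.528.
Applying E = E° − (RT ln10/nF)·log Q gives +3.57 − (0.0592/2)(−2.528) = +3.645 V.

+3.645 V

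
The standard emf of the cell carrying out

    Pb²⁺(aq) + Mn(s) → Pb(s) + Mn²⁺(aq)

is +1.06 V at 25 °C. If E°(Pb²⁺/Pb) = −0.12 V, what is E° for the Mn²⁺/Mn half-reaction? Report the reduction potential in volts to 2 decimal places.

−1.18 V

In the reaction as written the Pb²⁺/Pb couple is reduced (cathode) and Mn²⁺/Mn is oxidized (anode), so E°cell = E°(Pb²⁺/Pb) − E°(Mn²⁺/Mn).
E°(Mn²⁺/Mn) = E°(cathode) − E°cell = −0.12 − (+1.06) = −1.18 V.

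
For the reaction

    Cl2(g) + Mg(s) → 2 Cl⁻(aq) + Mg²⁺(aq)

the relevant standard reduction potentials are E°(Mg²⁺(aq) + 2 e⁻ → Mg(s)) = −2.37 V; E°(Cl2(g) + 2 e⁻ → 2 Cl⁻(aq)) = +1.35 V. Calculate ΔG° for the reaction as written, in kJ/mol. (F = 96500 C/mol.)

In the reaction as written Cl2(g) is reduced, so the Cl₂/Cl⁻ couple is the cathode and Mg²⁺/Mg is the anode.
E°cell = +1.35 − (−2.37) = +3.72 V; balancing electrons gives n = 2.
ΔG° = −nFE°cell = −(2)(96500)(+3.72) J/mol = −718 kJ/mol.

−718 kJ/mol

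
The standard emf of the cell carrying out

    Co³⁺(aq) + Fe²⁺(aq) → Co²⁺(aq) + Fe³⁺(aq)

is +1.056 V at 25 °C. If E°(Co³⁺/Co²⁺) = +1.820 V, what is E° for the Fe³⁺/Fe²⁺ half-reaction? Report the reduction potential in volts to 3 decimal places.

In the reaction as written the Co³⁺/Co²⁺ couple is reduced (cathode) and Fe³⁺/Fe²⁺ is oxidized (anode), so E°cell = E°(Co³⁺/Co²⁺) − E°(Fe³⁺/Fe²⁺).
E°(Fe³⁺/Fe²⁺) = E°(cathode) − E°cell = +1.820 − (+1.056) = +0.764 V.

+0.764 V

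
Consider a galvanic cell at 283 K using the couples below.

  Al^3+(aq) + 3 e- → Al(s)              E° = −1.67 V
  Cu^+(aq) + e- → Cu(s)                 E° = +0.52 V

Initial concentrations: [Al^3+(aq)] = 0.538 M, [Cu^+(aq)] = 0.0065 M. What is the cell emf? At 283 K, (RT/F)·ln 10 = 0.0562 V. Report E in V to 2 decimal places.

+2.07 V

The Cu⁺/Cu couple has the more positive E°, so it is the cathode; Al³⁺/Al is the anode.
The standard potential is +0.52 − (−1.67) = +2.19 V and the balanced reaction transfers n = 3 electrons.
For the overall reaction 3 Cu^+(aq) + Al(s) → 3 Cu(s) + Al^3+(aq), Q = [Al^3+(aq)] / [Cu^+(aq)]^3 = 1.96×10^6, giving log Q = 6.292.
Applying E = E° − (RT ln10/nF)·log Q gives +2.19 − (0.0562/3)(6.292) = +2.07 V.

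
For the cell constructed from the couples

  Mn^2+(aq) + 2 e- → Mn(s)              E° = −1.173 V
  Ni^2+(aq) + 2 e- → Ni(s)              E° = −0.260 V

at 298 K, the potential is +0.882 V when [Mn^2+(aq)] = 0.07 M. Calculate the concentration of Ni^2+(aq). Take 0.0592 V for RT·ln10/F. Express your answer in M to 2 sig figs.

0.0063 M

The Ni²⁺/Ni couple has the larger reduction potential, so it is the cathode: E°cell = −0.260 − (−1.173) = +0.913 V and n = 2.
Since E = E° − (0.0592/n)·log Q, log Q = n(E° − E)/0.0592 = 1.047.
Balancing electrons gives Ni^2+(aq) + Mn(s) → Ni(s) + Mn^2+(aq); thus Q = [Mn^2+(aq)] / [Ni^2+(aq)].
Isolating [Ni^2+(aq)] in Q = 10^{1.047} yields log [Ni^2+(aq)] = −2.202, i.e. 0.0063 M.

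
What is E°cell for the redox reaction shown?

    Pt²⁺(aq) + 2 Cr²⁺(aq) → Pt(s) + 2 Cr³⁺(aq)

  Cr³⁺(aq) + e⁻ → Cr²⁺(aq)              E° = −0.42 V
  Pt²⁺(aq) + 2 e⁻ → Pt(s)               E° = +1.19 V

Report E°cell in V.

+1.61 V

In the reaction as written, Pt²⁺(aq) is reduced (cathode) and Cr³⁺(aq) is produced by oxidation at the anode.
E°cell = E°(cathode) − E°(anode) = +1.19 − (−0.42) = +1.61 V.
The positive value indicates the reaction is spontaneous as written.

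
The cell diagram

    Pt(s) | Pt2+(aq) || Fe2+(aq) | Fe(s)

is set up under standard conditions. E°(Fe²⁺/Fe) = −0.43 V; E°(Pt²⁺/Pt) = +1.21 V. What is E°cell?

−1.64 V

By convention the left-hand electrode in cell notation is the anode (oxidation) and the right-hand electrode is the cathode (reduction).
E°cell = E°(right) − E°(left) = −0.43 − (+1.21) = −1.64 V.
The negative sign shows that, as written, the cell would require an external voltage to drive the reaction.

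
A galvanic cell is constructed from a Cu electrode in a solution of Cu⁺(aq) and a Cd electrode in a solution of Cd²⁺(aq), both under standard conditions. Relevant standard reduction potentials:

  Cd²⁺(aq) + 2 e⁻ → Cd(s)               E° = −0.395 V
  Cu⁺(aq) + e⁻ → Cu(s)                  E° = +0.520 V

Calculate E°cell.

Of the two couples in this cell, the one with the more positive reduction potential is reduced at the cathode: here that is Cu⁺/Cu (+0.520 V); Cd²⁺/Cd (−0.395 V) is the anode.
E°cell = E°(cathode) − E°(anode) = +0.520 − (−0.395) = +0.915 V.

+0.915 V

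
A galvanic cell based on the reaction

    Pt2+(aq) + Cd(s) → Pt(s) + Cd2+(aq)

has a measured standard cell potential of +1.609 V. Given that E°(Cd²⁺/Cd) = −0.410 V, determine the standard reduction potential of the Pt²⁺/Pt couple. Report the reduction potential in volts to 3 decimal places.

+1.199 V

In the reaction as written the Pt²⁺/Pt couple is reduced (cathode) and Cd²⁺/Cd is oxidized (anode), so E°cell = E°(Pt²⁺/Pt) − E°(Cd²⁺/Cd).
E°(Pt²⁺/Pt) = E°cell + E°(anode) = +1.609 + (−0.410) = +1.199 V.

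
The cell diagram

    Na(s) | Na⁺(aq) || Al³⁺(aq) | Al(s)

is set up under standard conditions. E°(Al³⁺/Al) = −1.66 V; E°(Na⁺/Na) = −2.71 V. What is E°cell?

+1.05 V

By convention the left-hand electrode in cell notation is the anode (oxidation) and the right-hand electrode is the cathode (reduction).
E°cell = E°(right) − E°(left) = −1.66 − (−2.71) = +1.05 V.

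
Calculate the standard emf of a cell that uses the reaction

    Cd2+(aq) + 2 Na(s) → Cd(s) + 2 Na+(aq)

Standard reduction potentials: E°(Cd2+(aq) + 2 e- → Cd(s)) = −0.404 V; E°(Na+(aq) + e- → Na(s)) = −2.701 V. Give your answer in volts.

In the reaction as written, Cd2+(aq) is reduced (cathode) and Na+(aq) is produced by oxidation at the anode.
E°cell = E°(cathode) − E°(anode) = −0.404 − (−2.701) = +2.297 V.

+2.297 V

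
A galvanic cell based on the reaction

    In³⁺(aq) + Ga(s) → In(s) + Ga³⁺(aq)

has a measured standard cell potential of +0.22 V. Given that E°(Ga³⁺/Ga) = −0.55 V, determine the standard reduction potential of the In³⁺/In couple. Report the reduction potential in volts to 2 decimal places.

In the reaction as written the In³⁺/In couple is reduced (cathode) and Ga³⁺/Ga is oxidized (anode), so E°cell = E°(In³⁺/In) − E°(Ga³⁺/Ga).
E°(In³⁺/In) = E°cell + E°(anode) = +0.22 + (−0.55) = −0.33 V.

−0.33 V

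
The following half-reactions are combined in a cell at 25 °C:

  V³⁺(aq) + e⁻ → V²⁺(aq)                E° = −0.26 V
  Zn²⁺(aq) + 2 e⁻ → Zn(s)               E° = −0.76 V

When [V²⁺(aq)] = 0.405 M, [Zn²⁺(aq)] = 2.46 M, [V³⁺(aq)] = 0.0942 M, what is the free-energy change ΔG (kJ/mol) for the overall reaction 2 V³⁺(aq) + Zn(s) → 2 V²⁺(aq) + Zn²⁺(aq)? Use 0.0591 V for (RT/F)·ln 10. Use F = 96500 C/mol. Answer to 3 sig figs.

E°cell = −0.26 − (−0.76) = +0.50 V; the balanced reaction transfers n = 2 electrons.
Here Q = ([V²⁺(aq)]^2·[Zn²⁺(aq)]) / [V³⁺(aq)]^2 = 45.5 (log Q = 1.658), giving E = +0.50 − (0.0591/2)·(1.658) = +0.4510 V.
ΔG = −nFE = −(2)(96500)(+0.4510) J/mol = −87.0 kJ/mol.

−87.0 kJ/mol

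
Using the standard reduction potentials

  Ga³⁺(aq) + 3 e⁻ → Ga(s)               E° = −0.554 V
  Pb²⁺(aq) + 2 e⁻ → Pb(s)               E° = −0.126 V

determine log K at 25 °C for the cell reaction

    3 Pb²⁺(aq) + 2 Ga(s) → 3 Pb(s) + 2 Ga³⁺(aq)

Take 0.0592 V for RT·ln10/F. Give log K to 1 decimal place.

The Pb²⁺/Pb couple is reduced (cathode); E°cell = −0.126 − (−0.554) = +0.428 V with n = 6.
At equilibrium E = 0, so log K = nE°cell / 0.0592 = (6)(+0.428) / 0.0592 = 43.4.

log K = 43.4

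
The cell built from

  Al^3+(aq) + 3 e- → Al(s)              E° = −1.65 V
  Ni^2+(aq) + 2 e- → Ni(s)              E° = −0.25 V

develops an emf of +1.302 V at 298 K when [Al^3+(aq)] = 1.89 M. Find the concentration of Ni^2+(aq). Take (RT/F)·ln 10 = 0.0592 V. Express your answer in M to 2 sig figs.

0.00075 M

Ni²⁺/Ni is the cathode (higher E°); E°cell = −0.25 − (−1.65) = +1.40 V with n = 6.
Rearranging E = E° − (0.0592/n)·log Q gives log Q = 6(+1.40 − (+1.302))/0.0592 = 9.932.
Balancing electrons gives 3 Ni^2+(aq) + 2 Al(s) → 3 Ni(s) + 2 Al^3+(aq); thus Q = [Al^3+(aq)]^2 / [Ni^2+(aq)]^3.
Solving for the unknown gives log [Ni^2+(aq)] = −3.126, so [Ni^2+(aq)] ≈ 0.00075 M.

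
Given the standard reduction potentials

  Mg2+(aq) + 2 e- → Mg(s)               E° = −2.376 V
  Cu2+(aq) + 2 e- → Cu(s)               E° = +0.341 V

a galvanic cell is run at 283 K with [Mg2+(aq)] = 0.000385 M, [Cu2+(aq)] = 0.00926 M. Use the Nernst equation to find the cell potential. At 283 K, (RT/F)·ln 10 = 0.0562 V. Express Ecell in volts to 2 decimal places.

Since E°(Cu²⁺/Cu) > E°(Mg²⁺/Mg), Cu²⁺/Cu serves as the cathode.
The standard potential is +0.341 − (−2.376) = +2.717 V and the balanced reaction transfers n = 2 electrons.
For the overall reaction Cu2+(aq) + Mg(s) → Cu(s) + Mg2+(aq), Q = [Mg2+(aq)] / [Cu2+(aq)] = 0.0416, giving log Q = −1.381.
Applying E = E° − (RT ln10/nF)·log Q gives +2.717 − (0.0562/2)(−1.381) = +2.76 V.

+2.76 V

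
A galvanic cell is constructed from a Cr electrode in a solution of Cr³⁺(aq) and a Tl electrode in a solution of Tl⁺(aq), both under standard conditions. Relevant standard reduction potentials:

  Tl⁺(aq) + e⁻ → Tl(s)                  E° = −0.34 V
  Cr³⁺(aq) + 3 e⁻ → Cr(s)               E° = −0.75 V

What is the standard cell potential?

+0.41 V

Of the two couples in this cell, the one with the more positive reduction potential is reduced at the cathode: here that is Tl⁺/Tl (−0.34 V); Cr³⁺/Cr (−0.75 V) is the anode.
E°cell = E°(cathode) − E°(anode) = −0.34 − (−0.75) = +0.41 V.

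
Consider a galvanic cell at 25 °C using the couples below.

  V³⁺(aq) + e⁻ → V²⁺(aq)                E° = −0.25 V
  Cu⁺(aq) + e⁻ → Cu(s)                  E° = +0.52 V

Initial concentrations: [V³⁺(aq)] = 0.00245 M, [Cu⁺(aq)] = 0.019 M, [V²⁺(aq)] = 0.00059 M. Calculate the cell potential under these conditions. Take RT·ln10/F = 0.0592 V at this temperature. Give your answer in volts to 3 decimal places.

+0.631 V

Cu⁺/Cu is reduced (cathode, E° = +0.52 V) and V³⁺/V²⁺ is oxidized (anode).
E°cell = +0.52 − (−0.25) = +0.77 V, with n = 1 electron transferred.
Balancing gives Cu⁺(aq) + V²⁺(aq) → Cu(s) + V³⁺(aq); hence Q = [V³⁺(aq)] / ([Cu⁺(aq)]·[V²⁺(aq)]) = 219 (log Q = 2.340).
E = E° − (0.0592/n)·log Q = +0.77 − (0.0592/1)(2.340) = +0.631 V.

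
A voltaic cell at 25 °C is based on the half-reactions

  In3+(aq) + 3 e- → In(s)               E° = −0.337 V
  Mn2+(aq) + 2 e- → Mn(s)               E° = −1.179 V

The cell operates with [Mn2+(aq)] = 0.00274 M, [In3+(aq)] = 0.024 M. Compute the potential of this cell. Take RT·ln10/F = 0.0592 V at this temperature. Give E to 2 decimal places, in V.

Since E°(In³⁺/In) > E°(Mn²⁺/Mn), In³⁺/In serves as the cathode.
E°cell = E°cat − E°an = −0.337 − (−1.179) = +0.842 V; n = 6.
For the overall reaction 2 In3+(aq) + 3 Mn(s) → 2 In(s) + 3 Mn2+(aq), Q = [Mn2+(aq)]^3 / [In3+(aq)]^2 = 3.57×10^−5, giving log Q = −4.447.
E = E° − (0.0592/n)·log Q = +0.842 − (0.0592/6)(−4.447) = +0.89 V.

+0.89 V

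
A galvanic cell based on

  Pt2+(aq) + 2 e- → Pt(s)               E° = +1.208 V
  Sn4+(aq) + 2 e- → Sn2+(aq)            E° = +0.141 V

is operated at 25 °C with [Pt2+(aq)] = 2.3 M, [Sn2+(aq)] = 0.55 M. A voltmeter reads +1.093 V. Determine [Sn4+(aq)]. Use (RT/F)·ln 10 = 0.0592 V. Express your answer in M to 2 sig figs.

With Pt²⁺/Pt at the cathode and Sn⁴⁺/Sn²⁺ at the anode, E°cell = +1.208 − (+0.141) = +1.067 V (n = 2).
Since E = E° − (0.0592/n)·log Q, log Q = n(E° − E)/0.0592 = −0.878.
Balancing electrons gives Pt2+(aq) + Sn2+(aq) → Pt(s) + Sn4+(aq); thus Q = [Sn4+(aq)] / ([Pt2+(aq)]·[Sn2+(aq)]).
Substituting the known concentrations and solving, log [Sn4+(aq)] = −0.776 and [Sn4+(aq)] = 0.17 M.

0.17 M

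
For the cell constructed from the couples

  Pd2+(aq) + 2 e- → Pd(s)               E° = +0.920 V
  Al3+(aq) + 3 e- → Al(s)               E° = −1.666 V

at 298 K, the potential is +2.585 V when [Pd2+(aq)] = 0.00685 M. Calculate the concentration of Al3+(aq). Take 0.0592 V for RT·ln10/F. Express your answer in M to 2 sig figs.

Pd²⁺/Pd is the cathode (higher E°); E°cell = +0.920 − (−1.666) = +2.586 V with n = 6.
Since E = E° − (0.0592/n)·log Q, log Q = n(E° − E)/0.0592 = 0.101.
Balancing electrons gives 3 Pd2+(aq) + 2 Al(s) → 3 Pd(s) + 2 Al3+(aq); thus Q = [Al3+(aq)]^2 / [Pd2+(aq)]^3.
Isolating [Al3+(aq)] in Q = 10^{0.101} yields log [Al3+(aq)] = −3.196, i.e. 0.00064 M.

0.00064 M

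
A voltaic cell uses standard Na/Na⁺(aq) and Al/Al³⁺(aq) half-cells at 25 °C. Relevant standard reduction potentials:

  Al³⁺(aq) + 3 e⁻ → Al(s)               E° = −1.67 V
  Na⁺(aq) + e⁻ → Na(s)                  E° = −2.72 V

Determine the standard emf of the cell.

+1.05 V

Of the two couples in this cell, the one with the more positive reduction potential is reduced at the cathode: here that is Al³⁺/Al (−1.67 V); Na⁺/Na (−2.72 V) is the anode.
E°cell = E°(cathode) − E°(anode) = −1.67 − (−2.72) = +1.05 V.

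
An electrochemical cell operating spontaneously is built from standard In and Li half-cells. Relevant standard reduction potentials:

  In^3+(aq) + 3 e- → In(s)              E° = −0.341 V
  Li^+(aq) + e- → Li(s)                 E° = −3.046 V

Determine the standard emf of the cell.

+2.705 V

The In³⁺/In couple has the higher E°, so In ion is reduced (cathode) and Li is oxidized (anode).
E°cell = E°(cathode) − E°(anode) = −0.341 − (−3.046) = +2.705 V.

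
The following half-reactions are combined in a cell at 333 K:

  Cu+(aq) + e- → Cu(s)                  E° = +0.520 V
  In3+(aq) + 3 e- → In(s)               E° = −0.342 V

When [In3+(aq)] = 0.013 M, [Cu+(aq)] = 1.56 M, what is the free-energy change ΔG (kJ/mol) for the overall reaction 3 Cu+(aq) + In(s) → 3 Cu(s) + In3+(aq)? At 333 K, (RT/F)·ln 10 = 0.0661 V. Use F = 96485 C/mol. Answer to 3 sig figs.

With Cu⁺/Cu reduced at the cathode, E°cell = +0.520 − (−0.342) = +0.862 V and n = 3.
The reaction quotient is [In3+(aq)] / [Cu+(aq)]^3 = 0.00342; by Nernst, E = +0.862 − (0.0661/3)(−2.465) = +0.9163 V.
Finally ΔG = −nFE = −(3)(96485 C/mol)(+0.9163 V) = −265 kJ/mol.

−265 kJ/mol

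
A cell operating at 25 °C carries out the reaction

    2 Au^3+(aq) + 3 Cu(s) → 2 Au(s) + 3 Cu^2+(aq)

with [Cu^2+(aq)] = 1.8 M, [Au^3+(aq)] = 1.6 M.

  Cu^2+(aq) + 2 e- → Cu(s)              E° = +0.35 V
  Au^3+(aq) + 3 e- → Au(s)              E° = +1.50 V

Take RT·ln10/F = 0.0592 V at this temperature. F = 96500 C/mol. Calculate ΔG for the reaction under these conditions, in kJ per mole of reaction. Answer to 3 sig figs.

−664 kJ/mol

With Au³⁺/Au reduced at the cathode, E°cell = +1.50 − (+0.35) = +1.15 V and n = 6.
Q = [Cu^2+(aq)]^3 / [Au^3+(aq)]^2 = 2.28, so log Q = 0.358 and E = +1.15 − (0.0592/6)(0.358) = +1.1465 V.
ΔG = −nFE = −(6)(96500)(+1.1465) J/mol = −664 kJ/mol.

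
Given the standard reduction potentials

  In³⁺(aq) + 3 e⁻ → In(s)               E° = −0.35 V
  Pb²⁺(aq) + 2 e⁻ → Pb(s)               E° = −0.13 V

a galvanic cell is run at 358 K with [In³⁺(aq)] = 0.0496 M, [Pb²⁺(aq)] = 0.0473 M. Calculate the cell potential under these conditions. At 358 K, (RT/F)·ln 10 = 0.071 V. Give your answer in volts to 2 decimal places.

+0.20 V

Pb²⁺/Pb is reduced (cathode, E° = −0.13 V) and In³⁺/In is oxidized (anode).
The standard potential is −0.13 − (−0.35) = +0.22 V and the balanced reaction transfers n = 6 electrons.
The balanced reaction is 3 Pb²⁺(aq) + 2 In(s) → 3 Pb(s) + 2 In³⁺(aq), so Q = [In³⁺(aq)]^2 / [Pb²⁺(aq)]^3 = 23.2 and log Q = 1.366.
By the Nernst equation, E = +0.22 − (0.071/6)·(1.366) = +0.20 V.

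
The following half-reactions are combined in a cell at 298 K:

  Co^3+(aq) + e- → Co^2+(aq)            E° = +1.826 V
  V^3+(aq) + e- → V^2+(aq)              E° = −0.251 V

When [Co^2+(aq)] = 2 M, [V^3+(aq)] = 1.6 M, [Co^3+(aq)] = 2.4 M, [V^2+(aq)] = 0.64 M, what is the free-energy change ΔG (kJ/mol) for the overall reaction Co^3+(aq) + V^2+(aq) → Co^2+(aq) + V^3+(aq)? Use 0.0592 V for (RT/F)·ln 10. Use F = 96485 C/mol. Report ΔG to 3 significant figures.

−199 kJ/mol

With Co³⁺/Co²⁺ reduced at the cathode, E°cell = +1.826 − (−0.251) = +2.077 V and n = 1.
Q = ([Co^2+(aq)]·[V^3+(aq)]) / ([Co^3+(aq)]·[V^2+(aq)]) = 2.08, so log Q = 0.319 and E = +2.077 − (0.0592/1)(0.319) = +2.0581 V.
Finally ΔG = −nFE = −(1)(96485 C/mol)(+2.0581 V) = −199 kJ/mol.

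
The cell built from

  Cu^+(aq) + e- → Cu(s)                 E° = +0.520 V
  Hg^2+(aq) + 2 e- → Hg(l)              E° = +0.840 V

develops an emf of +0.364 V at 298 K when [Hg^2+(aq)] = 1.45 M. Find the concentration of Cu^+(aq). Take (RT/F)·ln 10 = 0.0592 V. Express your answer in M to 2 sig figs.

Hg²⁺/Hg is the cathode (higher E°); E°cell = +0.840 − (+0.520) = +0.320 V with n = 2.
Since E = E° − (0.0592/n)·log Q, log Q = n(E° − E)/0.0592 = −1.486.
For Hg^2+(aq) + 2 Cu(s) → Hg(l) + 2 Cu^+(aq), the reaction quotient is Q = [Cu^+(aq)]^2 / [Hg^2+(aq)].
Substituting the known concentrations and solving, log [Cu^+(aq)] = −0.662 and [Cu^+(aq)] = 0.22 M.

0.22 M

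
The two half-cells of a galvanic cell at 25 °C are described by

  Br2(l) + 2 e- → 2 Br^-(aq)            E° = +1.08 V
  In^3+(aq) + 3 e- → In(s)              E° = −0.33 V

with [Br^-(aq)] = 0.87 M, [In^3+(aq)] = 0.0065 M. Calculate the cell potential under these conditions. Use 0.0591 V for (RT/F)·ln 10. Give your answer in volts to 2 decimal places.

+1.46 V

Br₂/Br⁻ is reduced (cathode, E° = +1.08 V) and In³⁺/In is oxidized (anode).
E°cell = +1.08 − (−0.33) = +1.41 V, with n = 6 electrons transferred.
For the overall reaction 3 Br2(l) + 2 In(s) → 6 Br^-(aq) + 2 In^3+(aq), Q = [Br^-(aq)]^6·[In^3+(aq)]^2 = 1.83×10^−5, giving log Q = −4.737.
By the Nernst equation, E = +1.41 − (0.0591/6)·(−4.737) = +1.46 V.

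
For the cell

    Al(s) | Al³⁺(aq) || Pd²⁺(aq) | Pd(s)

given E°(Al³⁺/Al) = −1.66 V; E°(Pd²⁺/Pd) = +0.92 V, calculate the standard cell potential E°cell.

By convention the left-hand electrode in cell notation is the anode (oxidation) and the right-hand electrode is the cathode (reduction).
E°cell = E°(right) − E°(left) = +0.92 − (−1.66) = +2.58 V.

+2.58 V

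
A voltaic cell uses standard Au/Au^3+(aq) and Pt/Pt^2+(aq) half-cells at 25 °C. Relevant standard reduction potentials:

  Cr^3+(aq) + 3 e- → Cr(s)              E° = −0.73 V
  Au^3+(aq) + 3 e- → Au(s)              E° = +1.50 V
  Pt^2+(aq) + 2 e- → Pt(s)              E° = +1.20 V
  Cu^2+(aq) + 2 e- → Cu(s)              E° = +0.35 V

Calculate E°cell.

+0.30 V

The Au³⁺/Au couple has the higher E°, so Au ion is reduced (cathode) and Pt is oxidized (anode).
E°cell = E°(cathode) − E°(anode) = +1.50 − (+1.20) = +0.30 V.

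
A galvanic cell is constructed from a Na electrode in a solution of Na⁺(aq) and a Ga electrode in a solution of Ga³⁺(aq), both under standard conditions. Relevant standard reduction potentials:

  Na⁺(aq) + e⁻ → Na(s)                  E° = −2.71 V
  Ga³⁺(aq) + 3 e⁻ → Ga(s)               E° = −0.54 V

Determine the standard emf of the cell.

The Ga³⁺/Ga couple has the higher E°, so Ga ion is reduced (cathode) and Na is oxidized (anode).
E°cell = E°(cathode) − E°(anode) = −0.54 − (−2.71) = +2.17 V.

+2.17 V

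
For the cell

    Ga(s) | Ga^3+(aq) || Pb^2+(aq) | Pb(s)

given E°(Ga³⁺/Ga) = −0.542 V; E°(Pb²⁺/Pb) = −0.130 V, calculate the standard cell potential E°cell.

+0.412 V

By convention the left-hand electrode in cell notation is the anode (oxidation) and the right-hand electrode is the cathode (reduction).
E°cell = E°(right) − E°(left) = −0.130 − (−0.542) = +0.412 V.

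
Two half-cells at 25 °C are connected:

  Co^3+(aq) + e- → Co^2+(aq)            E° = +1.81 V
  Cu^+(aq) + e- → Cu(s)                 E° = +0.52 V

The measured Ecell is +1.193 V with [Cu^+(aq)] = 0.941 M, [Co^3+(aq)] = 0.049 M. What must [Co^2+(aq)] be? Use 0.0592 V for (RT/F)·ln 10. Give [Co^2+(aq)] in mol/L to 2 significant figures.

2.3 M

Co³⁺/Co²⁺ is the cathode (higher E°); E°cell = +1.81 − (+0.52) = +1.29 V with n = 1.
From the Nernst equation, log Q = n(E° − E)/0.0592 = 1·(+1.29 − (+1.193))/0.0592 = 1.639.
For Co^3+(aq) + Cu(s) → Co^2+(aq) + Cu^+(aq), the reaction quotient is Q = ([Co^2+(aq)]·[Cu^+(aq)]) / [Co^3+(aq)].
Substituting the known concentrations and solving, log [Co^2+(aq)] = 0.356 and [Co^2+(aq)] = 2.3 M.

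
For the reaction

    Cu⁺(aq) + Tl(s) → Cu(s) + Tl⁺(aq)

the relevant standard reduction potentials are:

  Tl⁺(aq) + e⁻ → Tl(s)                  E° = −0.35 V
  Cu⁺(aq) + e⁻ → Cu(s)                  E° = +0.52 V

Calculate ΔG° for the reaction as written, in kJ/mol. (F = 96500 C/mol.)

−84.0 kJ/mol

In the reaction as written Cu⁺(aq) is reduced, so the Cu⁺/Cu couple is the cathode and Tl⁺/Tl is the anode.
E°cell = +0.52 − (−0.35) = +0.87 V; balancing electrons gives n = 1.
ΔG° = −nFE°cell = −(1)(96500)(+0.87) J/mol = −84.0 kJ/mol.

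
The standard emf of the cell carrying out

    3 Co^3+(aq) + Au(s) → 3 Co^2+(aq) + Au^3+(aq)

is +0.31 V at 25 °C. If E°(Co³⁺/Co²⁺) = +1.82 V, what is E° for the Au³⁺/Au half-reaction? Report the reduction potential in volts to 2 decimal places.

+1.51 V

In the reaction as written the Co³⁺/Co²⁺ couple is reduced (cathode) and Au³⁺/Au is oxidized (anode), so E°cell = E°(Co³⁺/Co²⁺) − E°(Au³⁺/Au).
E°(Au³⁺/Au) = E°(cathode) − E°cell = +1.82 − (+0.31) = +1.51 V.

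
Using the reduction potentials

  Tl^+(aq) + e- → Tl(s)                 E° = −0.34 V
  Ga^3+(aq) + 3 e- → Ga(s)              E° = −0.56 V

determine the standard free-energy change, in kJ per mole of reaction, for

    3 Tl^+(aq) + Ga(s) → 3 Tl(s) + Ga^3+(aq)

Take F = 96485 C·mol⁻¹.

−63.7 kJ/mol

In the reaction as written Tl^+(aq) is reduced, so the Tl⁺/Tl couple is the cathode and Ga³⁺/Ga is the anode.
E°cell = −0.34 − (−0.56) = +0.22 V; balancing electrons gives n = 3.
ΔG° = −nFE°cell = −(3)(96485)(+0.22) J/mol = −63.7 kJ/mol.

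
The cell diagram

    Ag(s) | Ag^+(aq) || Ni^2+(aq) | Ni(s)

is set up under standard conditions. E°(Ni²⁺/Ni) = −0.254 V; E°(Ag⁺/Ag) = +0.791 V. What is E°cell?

−1.045 V

By convention the left-hand electrode in cell notation is the anode (oxidation) and the right-hand electrode is the cathode (reduction).
E°cell = E°(right) − E°(left) = −0.254 − (+0.791) = −1.045 V.
The negative sign shows that, as written, the cell would require an external voltage to drive the reaction.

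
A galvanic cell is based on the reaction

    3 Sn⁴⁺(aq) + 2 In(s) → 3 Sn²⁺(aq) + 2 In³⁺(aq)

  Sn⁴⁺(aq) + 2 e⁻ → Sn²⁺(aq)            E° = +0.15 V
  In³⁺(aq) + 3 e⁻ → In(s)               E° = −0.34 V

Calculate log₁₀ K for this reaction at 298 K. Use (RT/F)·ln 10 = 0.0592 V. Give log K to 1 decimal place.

log K = 49.7

The Sn⁴⁺/Sn²⁺ couple is reduced (cathode); E°cell = +0.15 − (−0.34) = +0.49 V with n = 6.
At equilibrium E = 0, so log K = nE°cell / 0.0592 = (6)(+0.49) / 0.0592 = 49.7.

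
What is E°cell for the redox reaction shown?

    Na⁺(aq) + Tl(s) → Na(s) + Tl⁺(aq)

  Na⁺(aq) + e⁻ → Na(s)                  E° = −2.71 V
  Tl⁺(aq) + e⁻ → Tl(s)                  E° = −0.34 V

−2.37 V

Na⁺(aq) gains electrons, so the Na⁺/Na couple is the cathode; the Tl⁺/Tl couple is the anode.
E°cell = E°(cathode) − E°(anode) = −2.71 − (−0.34) = −2.37 V.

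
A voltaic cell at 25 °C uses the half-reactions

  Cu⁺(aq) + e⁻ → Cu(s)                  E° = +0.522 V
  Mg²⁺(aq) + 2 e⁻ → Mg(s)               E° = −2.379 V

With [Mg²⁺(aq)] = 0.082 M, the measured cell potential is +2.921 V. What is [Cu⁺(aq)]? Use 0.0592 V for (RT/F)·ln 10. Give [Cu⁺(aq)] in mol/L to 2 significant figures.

The Cu⁺/Cu couple has the larger reduction potential, so it is the cathode: E°cell = +0.522 − (−2.379) = +2.901 V and n = 2.
From the Nernst equation, log Q = n(E° − E)/0.0592 = 2·(+2.901 − (+2.921))/0.0592 = −0.676.
The balanced reaction is 2 Cu⁺(aq) + Mg(s) → 2 Cu(s) + Mg²⁺(aq), so Q = [Mg²⁺(aq)] / [Cu⁺(aq)]^2.
Solving for the unknown gives log [Cu⁺(aq)] = −0.205, so [Cu⁺(aq)] ≈ 0.62 M.

0.62 M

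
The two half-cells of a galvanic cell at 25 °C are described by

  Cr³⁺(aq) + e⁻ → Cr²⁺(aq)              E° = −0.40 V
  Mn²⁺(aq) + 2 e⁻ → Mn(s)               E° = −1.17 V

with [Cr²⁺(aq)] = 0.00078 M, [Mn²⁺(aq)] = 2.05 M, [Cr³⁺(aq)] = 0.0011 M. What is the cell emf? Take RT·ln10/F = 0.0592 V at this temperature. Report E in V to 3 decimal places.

The Cr³⁺/Cr²⁺ couple has the more positive E°, so it is the cathode; Mn²⁺/Mn is the anode.
The standard potential is −0.40 − (−1.17) = +0.77 V and the balanced reaction transfers n = 2 electrons.
The balanced reaction is 2 Cr³⁺(aq) + Mn(s) → 2 Cr²⁺(aq) + Mn²⁺(aq), so Q = ([Cr²⁺(aq)]^2·[Mn²⁺(aq)]) / [Cr³⁺(aq)]^2 = 1.03 and log Q = 0.013.
E = E° − (0.0592/n)·log Q = +0.77 − (0.0592/2)(0.013) = +0.770 V.

+0.770 V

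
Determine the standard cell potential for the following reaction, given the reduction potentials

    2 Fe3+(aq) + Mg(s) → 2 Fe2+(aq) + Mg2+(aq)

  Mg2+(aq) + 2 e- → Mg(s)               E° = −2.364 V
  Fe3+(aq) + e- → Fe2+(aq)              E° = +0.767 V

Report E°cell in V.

+3.131 V

In the reaction as written, Fe3+(aq) is reduced (cathode) and Mg2+(aq) is produced by oxidation at the anode.
E°cell = E°(cathode) − E°(anode) = +0.767 − (−2.364) = +3.131 V.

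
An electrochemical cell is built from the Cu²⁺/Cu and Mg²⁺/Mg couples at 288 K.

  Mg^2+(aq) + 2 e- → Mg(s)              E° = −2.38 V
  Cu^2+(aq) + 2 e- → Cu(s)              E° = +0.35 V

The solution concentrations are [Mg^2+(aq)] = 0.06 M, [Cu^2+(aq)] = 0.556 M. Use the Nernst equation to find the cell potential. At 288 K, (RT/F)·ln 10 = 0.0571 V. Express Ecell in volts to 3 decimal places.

Since E°(Cu²⁺/Cu) > E°(Mg²⁺/Mg), Cu²⁺/Cu serves as the cathode.
E°cell = +0.35 − (−2.38) = +2.73 V, with n = 2 electrons transferred.
The balanced reaction is Cu^2+(aq) + Mg(s) → Cu(s) + Mg^2+(aq), so Q = [Mg^2+(aq)] / [Cu^2+(aq)] = 0.108 and log Q = −0.967.
E = E° − (0.0571/n)·log Q = +2.73 − (0.0571/2)(−0.967) = +2.758 V.

+2.758 V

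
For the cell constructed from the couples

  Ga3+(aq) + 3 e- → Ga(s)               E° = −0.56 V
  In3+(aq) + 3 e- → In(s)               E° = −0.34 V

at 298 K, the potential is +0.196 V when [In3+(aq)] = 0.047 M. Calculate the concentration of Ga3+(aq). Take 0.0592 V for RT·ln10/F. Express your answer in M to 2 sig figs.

The In³⁺/In couple has the larger reduction potential, so it is the cathode: E°cell = −0.34 − (−0.56) = +0.22 V and n = 3.
Since E = E° − (0.0592/n)·log Q, log Q = n(E° − E)/0.0592 = 1.216.
Balancing electrons gives In3+(aq) + Ga(s) → In(s) + Ga3+(aq); thus Q = [Ga3+(aq)] / [In3+(aq)].
Solving for the unknown gives log [Ga3+(aq)] = −0.112, so [Ga3+(aq)] ≈ 0.77 M.

0.77 M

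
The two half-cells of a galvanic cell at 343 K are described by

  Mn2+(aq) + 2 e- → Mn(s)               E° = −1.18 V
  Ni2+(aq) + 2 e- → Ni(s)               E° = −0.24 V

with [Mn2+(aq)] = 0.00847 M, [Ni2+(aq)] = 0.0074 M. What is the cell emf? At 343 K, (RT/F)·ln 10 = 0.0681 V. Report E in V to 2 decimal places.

The Ni²⁺/Ni couple has the more positive E°, so it is the cathode; Mn²⁺/Mn is the anode.
E°cell = E°cat − E°an = −0.24 − (−1.18) = +0.94 V; n = 2.
For the overall reaction Ni2+(aq) + Mn(s) → Ni(s) + Mn2+(aq), Q = [Mn2+(aq)] / [Ni2+(aq)] = 1.14, giving log Q = 0.059.
By the Nernst equation, E = +0.94 − (0.0681/2)·(0.059) = +0.94 V.

+0.94 V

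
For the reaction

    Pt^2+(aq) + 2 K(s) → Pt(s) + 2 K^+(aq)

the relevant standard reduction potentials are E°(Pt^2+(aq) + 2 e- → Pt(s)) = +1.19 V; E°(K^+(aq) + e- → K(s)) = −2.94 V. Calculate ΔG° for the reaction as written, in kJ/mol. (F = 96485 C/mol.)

In the reaction as written Pt^2+(aq) is reduced, so the Pt²⁺/Pt couple is the cathode and K⁺/K is the anode.
E°cell = +1.19 − (−2.94) = +4.13 V; balancing electrons gives n = 2.
ΔG° = −nFE°cell = −(2)(96485)(+4.13) J/mol = −797 kJ/mol.

−797 kJ/mol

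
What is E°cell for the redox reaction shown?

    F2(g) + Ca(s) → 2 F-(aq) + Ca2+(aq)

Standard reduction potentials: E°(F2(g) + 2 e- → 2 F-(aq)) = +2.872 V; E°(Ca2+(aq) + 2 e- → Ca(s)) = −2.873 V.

F2(g) gains electrons, so the F₂/F⁻ couple is the cathode; the Ca²⁺/Ca couple is the anode.
E°cell = E°(cathode) − E°(anode) = +2.872 − (−2.873) = +5.745 V.

+5.745 V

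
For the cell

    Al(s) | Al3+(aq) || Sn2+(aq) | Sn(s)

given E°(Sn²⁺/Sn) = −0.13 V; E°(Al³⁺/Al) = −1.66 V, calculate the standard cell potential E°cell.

+1.53 V

By convention the left-hand electrode in cell notation is the anode (oxidation) and the right-hand electrode is the cathode (reduction).
E°cell = E°(right) − E°(left) = −0.13 − (−1.66) = +1.53 V.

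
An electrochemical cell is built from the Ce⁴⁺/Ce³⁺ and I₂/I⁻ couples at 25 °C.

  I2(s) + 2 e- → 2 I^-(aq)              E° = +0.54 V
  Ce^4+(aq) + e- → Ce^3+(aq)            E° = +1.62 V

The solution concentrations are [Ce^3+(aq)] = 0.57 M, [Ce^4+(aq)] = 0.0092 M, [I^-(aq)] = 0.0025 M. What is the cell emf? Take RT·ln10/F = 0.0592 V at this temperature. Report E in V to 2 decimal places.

The Ce⁴⁺/Ce³⁺ couple has the more positive E°, so it is the cathode; I₂/I⁻ is the anode.
E°cell = E°cat − E°an = +1.62 − (+0.54) = +1.08 V; n = 2.
The balanced reaction is 2 Ce^4+(aq) + 2 I^-(aq) → 2 Ce^3+(aq) + I2(s), so Q = [Ce^3+(aq)]^2 / ([Ce^4+(aq)]^2·[I^-(aq)]^2) = 6.14×10^8 and log Q = 8.788.
By the Nernst equation, E = +1.08 − (0.0592/2)·(8.788) = +0.82 V.

+0.82 V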